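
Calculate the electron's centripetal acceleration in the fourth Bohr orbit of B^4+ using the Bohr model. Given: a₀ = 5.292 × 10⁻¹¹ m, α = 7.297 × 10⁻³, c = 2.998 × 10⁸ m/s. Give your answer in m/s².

4.416 × 10²² m/s²

r = n²a₀/Z = 1.693 × 10⁻¹⁰ m, v = Zαc/n = 2.735 × 10⁶ m/s
a = v²/r = (2.735 × 10⁶)² / 1.693 × 10⁻¹⁰ = 4.416 × 10²² m/s²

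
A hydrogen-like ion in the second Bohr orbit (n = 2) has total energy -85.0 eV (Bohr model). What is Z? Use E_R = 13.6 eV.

E_n = −E_R Z²/n² ⇒ Z² = −E_n n²/E_R = 85.0 × 2² / 13.6 ≈ 25.00
Z = 5

5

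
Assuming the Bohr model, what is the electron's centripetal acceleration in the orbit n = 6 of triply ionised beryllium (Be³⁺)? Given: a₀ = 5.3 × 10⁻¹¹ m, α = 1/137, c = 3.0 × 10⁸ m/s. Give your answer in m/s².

4.5 × 10²¹ m/s²

r = n²a₀/Z = 4.8 × 10⁻¹⁰ m, v = Zαc/n = 1.5 × 10⁶ m/s
a = v²/r = (1.5 × 10⁶)² / 4.8 × 10⁻¹⁰ = 4.5 × 10²¹ m/s²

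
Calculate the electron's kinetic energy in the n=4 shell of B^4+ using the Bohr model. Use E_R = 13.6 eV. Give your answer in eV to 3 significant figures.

21.2 eV

For a Coulomb orbit the virial theorem gives K = −E_n.
E_n = −E_R·Z²/n², so K = E_R·Z²/n² = 13.6 × 5²/4² = 21.2 eV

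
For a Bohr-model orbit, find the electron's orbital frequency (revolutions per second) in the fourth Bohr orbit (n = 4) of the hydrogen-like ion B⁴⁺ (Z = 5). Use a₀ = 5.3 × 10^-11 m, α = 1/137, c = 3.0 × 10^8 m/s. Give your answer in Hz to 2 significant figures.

r = n²a₀/Z = 1.7 × 10^-10 m, v = Zαc/n = 2.7 × 10^6 m/s
f = v/(2πr) = 2.6 × 10^15 Hz

2.6 × 10^15 Hz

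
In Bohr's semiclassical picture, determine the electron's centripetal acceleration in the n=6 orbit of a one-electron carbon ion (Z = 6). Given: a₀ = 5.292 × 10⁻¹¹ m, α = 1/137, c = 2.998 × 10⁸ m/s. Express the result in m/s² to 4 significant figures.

r = n²a₀/Z = 3.175 × 10⁻¹⁰ m, v = Zαc/n = 2.188 × 10⁶ m/s
a = v²/r = (2.188 × 10⁶)² / 3.175 × 10⁻¹⁰ = 1.508 × 10²² m/s²

1.508 × 10²² m/s²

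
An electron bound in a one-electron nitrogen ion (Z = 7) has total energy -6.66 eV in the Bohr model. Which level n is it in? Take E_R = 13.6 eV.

10

E_n = −E_R Z²/n² ⇒ n² = E_R Z²/(−E_n) = 13.6 × 7² / 6.66 ≈ 100.06
n = 10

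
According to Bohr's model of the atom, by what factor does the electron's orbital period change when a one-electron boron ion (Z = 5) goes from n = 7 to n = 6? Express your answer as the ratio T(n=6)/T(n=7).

T ∝ Z^-2 · n^3; with Z fixed, T ∝ n^3.
T(n=6)/T(n=7) = (6/7)^3 = 216/343

216/343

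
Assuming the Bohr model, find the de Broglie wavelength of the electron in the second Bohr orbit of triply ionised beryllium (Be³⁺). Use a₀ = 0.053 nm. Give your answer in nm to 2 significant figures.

The Bohr quantisation condition is nλ = 2πr_n.
r_n = n²a₀/Z = 0.053 nm
λ = 2πr_n/n = 2π·0.053/2 = 0.17 nm

0.17 nm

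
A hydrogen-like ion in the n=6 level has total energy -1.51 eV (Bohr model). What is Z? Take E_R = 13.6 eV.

2

E_n = −E_R Z²/n² ⇒ Z² = −E_n n²/E_R = 1.51 × 6² / 13.6 ≈ 4.00
Z = 2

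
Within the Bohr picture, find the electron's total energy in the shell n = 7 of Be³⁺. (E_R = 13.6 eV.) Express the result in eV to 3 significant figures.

E_n = −E_R·Z²/n² = −13.6 × 4²/7² = -4.44 eV

-4.44 eV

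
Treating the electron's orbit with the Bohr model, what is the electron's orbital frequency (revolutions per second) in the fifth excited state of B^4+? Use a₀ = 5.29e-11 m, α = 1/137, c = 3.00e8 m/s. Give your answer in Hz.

r = n²a₀/Z = 3.81e-10 m, v = Zαc/n = 1.82e6 m/s
f = v/(2πr) = 7.63e14 Hz

7.63e14 Hz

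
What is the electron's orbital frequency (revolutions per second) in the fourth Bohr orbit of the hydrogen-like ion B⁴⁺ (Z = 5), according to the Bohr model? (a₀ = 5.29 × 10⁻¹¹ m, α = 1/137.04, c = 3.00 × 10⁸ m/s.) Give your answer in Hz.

r = n²a₀/Z = 1.69 × 10⁻¹⁰ m, v = Zαc/n = 2.74 × 10⁶ m/s
f = v/(2πr) = 2.57 × 10¹⁵ Hz

2.57 × 10¹⁵ Hz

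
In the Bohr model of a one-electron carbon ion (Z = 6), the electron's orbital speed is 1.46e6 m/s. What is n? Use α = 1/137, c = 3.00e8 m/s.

9

v_n = Zαc/n ⇒ n = Zαc/v = 6 × 0.00730 × 3.00e8 / 1.46e6 ≈ 9.00
n = 9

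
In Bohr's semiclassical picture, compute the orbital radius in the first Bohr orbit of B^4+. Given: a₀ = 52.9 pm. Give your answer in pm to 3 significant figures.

r_n = n²a₀/Z = 1² × 52.9 / 5
    = 1 × 52.9 / 5 = 10.6 pm

10.6 pm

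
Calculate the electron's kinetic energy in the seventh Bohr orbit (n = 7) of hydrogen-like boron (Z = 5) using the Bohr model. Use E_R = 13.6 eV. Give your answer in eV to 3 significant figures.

For a Coulomb orbit the virial theorem gives K = −E_n.
E_n = −E_R·Z²/n², so K = E_R·Z²/n² = 13.6 × 5²/7² = 6.94 eV

6.94 eV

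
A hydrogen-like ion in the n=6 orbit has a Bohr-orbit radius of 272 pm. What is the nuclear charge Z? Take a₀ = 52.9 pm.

r_n = n²a₀/Z ⇒ Z = n²a₀/r = 6² × 52.9 / 272 ≈ 7.00
Z = 7

7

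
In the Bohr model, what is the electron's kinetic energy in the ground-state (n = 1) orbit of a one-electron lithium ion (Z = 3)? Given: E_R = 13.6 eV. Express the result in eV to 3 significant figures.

For a Coulomb orbit the virial theorem gives K = −E_n.
E_n = −E_R·Z²/n², so K = E_R·Z²/n² = 13.6 × 3²/1² = 122 eV

122 eV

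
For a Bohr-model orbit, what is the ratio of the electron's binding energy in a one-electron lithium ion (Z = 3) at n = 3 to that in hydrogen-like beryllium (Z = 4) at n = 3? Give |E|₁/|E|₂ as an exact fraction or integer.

9/16

|E| ∝ Z^2 · n^-2
|E|₁/|E|₂ = (3/4)^2 · (3/3)^-2 = 9/16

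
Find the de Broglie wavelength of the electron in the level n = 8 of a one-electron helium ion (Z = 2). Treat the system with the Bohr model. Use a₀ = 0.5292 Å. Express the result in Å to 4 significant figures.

The Bohr quantisation condition is nλ = 2πr_n.
r_n = n²a₀/Z = 16.93 Å
λ = 2πr_n/n = 2π·16.93/8 = 13.30 Å

13.30 Å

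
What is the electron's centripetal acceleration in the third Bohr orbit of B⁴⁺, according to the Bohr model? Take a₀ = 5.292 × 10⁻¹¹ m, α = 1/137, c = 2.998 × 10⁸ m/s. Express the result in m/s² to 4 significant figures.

r = n²a₀/Z = 9.526 × 10⁻¹¹ m, v = Zαc/n = 3.647 × 10⁶ m/s
a = v²/r = (3.647 × 10⁶)² / 9.526 × 10⁻¹¹ = 1.396 × 10²³ m/s²

1.396 × 10²³ m/s²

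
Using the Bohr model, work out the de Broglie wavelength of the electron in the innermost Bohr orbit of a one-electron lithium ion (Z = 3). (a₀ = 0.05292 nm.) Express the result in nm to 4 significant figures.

The Bohr quantisation condition is nλ = 2πr_n.
r_n = n²a₀/Z = 0.01764 nm
λ = 2πr_n/n = 2π·0.01764/1 = 0.1108 nm

0.1108 nm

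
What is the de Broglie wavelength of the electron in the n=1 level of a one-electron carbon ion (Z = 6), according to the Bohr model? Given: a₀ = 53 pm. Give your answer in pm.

56 pm

The Bohr quantisation condition is nλ = 2πr_n.
r_n = n²a₀/Z = 8.8 pm
λ = 2πr_n/n = 2π·8.8/1 = 56 pm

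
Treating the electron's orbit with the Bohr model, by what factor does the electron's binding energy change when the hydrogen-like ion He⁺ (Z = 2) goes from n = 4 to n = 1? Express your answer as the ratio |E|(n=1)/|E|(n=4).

16

|E| ∝ Z^2 · n^-2; with Z fixed, |E| ∝ n^-2.
|E|(n=1)/|E|(n=4) = (1/4)^-2 = 16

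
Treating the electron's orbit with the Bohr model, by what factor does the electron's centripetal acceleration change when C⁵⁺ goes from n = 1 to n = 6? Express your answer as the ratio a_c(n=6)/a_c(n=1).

1/1296

a_c ∝ Z^3 · n^-4; with Z fixed, a_c ∝ n^-4.
a_c(n=6)/a_c(n=1) = (6/1)^-4 = 1/1296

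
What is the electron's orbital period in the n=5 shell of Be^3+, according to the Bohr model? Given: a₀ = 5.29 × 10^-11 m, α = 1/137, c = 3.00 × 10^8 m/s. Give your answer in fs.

r = n²a₀/Z = 5²·5.29 × 10^-11/4 = 3.31 × 10^-10 m
v = Zαc/n = 4·0.00730·3.00 × 10^8/5 = 1.75 × 10^6 m/s
T = 2πr/v = 1.19 × 10^-15 s = 1.19 fs

1.19 fs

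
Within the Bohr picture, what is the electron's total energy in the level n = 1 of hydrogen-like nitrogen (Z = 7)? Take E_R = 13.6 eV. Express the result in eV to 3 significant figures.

-666 eV

E_n = −E_R·Z²/n² = −13.6 × 7²/1² = -666 eV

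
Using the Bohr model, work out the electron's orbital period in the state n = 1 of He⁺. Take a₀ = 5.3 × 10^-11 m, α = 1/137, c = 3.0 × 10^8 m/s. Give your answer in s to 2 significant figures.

r = n²a₀/Z = 1²·5.3 × 10^-11/2 = 2.6 × 10^-11 m
v = Zαc/n = 2·0.0073·3.0 × 10^8/1 = 4.4 × 10^6 m/s
T = 2πr/v = 3.8 × 10^-17 s

3.8 × 10^-17 s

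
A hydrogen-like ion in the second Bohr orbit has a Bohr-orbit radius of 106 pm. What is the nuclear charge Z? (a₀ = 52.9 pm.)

r_n = n²a₀/Z ⇒ Z = n²a₀/r = 2² × 52.9 / 106 ≈ 2.00
Z = 2

2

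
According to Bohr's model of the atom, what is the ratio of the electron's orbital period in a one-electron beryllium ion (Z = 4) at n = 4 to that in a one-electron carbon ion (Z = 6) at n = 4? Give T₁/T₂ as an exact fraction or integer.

9/4

T ∝ Z^-2 · n^3
T₁/T₂ = (4/6)^-2 · (4/4)^3 = 9/4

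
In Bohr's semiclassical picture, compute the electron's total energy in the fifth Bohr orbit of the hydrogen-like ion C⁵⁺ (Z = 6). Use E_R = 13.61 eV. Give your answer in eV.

E_n = −E_R·Z²/n² = −13.61 × 6²/5² = -19.60 eV

-19.60 eV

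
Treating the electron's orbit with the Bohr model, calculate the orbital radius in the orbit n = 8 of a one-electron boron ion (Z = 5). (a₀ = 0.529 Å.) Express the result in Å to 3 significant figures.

r_n = n²a₀/Z = 8² × 0.529 / 5
    = 64 × 0.529 / 5 = 6.77 Å

6.77 Å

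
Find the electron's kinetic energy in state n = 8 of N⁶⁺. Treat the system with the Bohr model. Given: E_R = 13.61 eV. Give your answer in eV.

10.42 eV

For a Coulomb orbit the virial theorem gives K = −E_n.
E_n = −E_R·Z²/n², so K = E_R·Z²/n² = 13.61 × 7²/8² = 10.42 eV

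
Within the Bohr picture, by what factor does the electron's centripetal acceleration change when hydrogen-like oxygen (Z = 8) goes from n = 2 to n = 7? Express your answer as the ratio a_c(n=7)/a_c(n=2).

a_c ∝ Z^3 · n^-4; with Z fixed, a_c ∝ n^-4.
a_c(n=7)/a_c(n=2) = (7/2)^-4 = 16/2401

16/2401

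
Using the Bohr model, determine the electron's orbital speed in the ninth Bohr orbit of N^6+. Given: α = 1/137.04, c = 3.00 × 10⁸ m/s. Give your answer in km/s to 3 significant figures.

v_n = Zαc/n = 7 × 0.00730 × 3.00 × 10⁸ / 9
    = 1700 km/s

1700 km/s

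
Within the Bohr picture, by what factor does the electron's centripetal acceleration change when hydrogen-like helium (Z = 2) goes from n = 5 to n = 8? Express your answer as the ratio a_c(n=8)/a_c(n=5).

a_c ∝ Z^3 · n^-4; with Z fixed, a_c ∝ n^-4.
a_c(n=8)/a_c(n=5) = (8/5)^-4 = 625/4096

625/4096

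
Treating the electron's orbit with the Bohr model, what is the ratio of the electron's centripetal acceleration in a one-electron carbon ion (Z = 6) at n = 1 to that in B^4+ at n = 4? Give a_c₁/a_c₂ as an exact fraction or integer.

a_c ∝ Z^3 · n^-4
a_c₁/a_c₂ = (6/5)^3 · (1/4)^-4 = 55296/125

55296/125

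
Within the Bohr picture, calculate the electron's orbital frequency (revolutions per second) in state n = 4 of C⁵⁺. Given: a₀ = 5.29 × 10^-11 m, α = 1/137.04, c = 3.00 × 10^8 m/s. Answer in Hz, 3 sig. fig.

3.70 × 10^15 Hz

r = n²a₀/Z = 1.41 × 10^-10 m, v = Zαc/n = 3.28 × 10^6 m/s
f = v/(2πr) = 3.70 × 10^15 Hz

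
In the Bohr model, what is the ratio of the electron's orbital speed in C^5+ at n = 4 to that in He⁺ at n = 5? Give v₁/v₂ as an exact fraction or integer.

v ∝ Z^1 · n^-1
v₁/v₂ = (6/2)^1 · (4/5)^-1 = 15/4

15/4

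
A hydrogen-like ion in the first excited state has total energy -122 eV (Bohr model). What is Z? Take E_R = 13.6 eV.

E_n = −E_R Z²/n² ⇒ Z² = −E_n n²/E_R = 122 × 2² / 13.6 ≈ 35.88
Z = 6

6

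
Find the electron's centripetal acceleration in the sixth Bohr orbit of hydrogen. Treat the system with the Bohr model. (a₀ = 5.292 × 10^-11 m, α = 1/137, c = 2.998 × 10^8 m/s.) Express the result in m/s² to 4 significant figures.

r = n²a₀/Z = 1.905 × 10^-9 m, v = Zαc/n = 3.647 × 10^5 m/s
a = v²/r = (3.647 × 10^5)² / 1.905 × 10^-9 = 6.982 × 10^19 m/s²

6.982 × 10^19 m/s²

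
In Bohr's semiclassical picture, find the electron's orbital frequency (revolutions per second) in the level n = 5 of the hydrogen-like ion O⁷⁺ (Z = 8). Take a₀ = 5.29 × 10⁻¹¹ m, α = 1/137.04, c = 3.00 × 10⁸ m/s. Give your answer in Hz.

r = n²a₀/Z = 1.65 × 10⁻¹⁰ m, v = Zαc/n = 3.50 × 10⁶ m/s
f = v/(2πr) = 3.37 × 10¹⁵ Hz

3.37 × 10¹⁵ Hz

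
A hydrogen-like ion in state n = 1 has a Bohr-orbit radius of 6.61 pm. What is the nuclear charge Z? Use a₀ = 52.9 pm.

8

r_n = n²a₀/Z ⇒ Z = n²a₀/r = 1² × 52.9 / 6.61 ≈ 8.00
Z = 8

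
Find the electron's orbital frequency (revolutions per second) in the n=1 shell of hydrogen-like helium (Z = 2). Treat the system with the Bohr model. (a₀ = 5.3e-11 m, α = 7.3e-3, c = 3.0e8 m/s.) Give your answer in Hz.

2.6e16 Hz

r = n²a₀/Z = 2.6e-11 m, v = Zαc/n = 4.4e6 m/s
f = v/(2πr) = 2.6e16 Hz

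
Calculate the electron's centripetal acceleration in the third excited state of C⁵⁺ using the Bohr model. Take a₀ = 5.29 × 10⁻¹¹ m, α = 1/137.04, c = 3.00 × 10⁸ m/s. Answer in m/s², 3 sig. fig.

r = n²a₀/Z = 1.41 × 10⁻¹⁰ m, v = Zαc/n = 3.28 × 10⁶ m/s
a = v²/r = (3.28 × 10⁶)² / 1.41 × 10⁻¹⁰ = 7.64 × 10²² m/s²

7.64 × 10²² m/s²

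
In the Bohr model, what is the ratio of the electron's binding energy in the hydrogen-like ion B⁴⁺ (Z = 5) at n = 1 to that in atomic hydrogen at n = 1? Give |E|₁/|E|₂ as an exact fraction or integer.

25

|E| ∝ Z^2 · n^-2
|E|₁/|E|₂ = (5/1)^2 · (1/1)^-2 = 25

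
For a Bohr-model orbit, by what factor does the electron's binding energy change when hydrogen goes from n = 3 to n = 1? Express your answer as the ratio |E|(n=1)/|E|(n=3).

9

|E| ∝ Z^2 · n^-2; with Z fixed, |E| ∝ n^-2.
|E|(n=1)/|E|(n=3) = (1/3)^-2 = 9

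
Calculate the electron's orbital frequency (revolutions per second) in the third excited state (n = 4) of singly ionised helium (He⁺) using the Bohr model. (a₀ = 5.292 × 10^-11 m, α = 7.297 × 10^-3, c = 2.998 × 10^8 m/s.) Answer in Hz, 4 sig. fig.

r = n²a₀/Z = 4.234 × 10^-10 m, v = Zαc/n = 1.094 × 10^6 m/s
f = v/(2πr) = 4.112 × 10^14 Hz

4.112 × 10^14 Hz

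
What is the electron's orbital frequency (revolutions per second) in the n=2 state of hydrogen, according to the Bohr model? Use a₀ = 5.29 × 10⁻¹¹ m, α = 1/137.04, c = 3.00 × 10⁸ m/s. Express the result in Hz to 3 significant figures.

8.23 × 10¹⁴ Hz

r = n²a₀/Z = 2.12 × 10⁻¹⁰ m, v = Zαc/n = 1.09 × 10⁶ m/s
f = v/(2πr) = 8.23 × 10¹⁴ Hz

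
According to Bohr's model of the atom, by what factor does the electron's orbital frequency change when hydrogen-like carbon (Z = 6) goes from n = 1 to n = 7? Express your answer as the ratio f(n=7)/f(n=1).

1/343

f ∝ Z^2 · n^-3; with Z fixed, f ∝ n^-3.
f(n=7)/f(n=1) = (7/1)^-3 = 1/343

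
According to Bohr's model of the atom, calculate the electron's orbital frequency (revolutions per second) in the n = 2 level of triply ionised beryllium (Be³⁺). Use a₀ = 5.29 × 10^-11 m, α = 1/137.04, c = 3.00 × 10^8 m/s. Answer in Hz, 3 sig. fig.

r = n²a₀/Z = 5.29 × 10^-11 m, v = Zαc/n = 4.38 × 10^6 m/s
f = v/(2πr) = 1.32 × 10^16 Hz

1.32 × 10^16 Hz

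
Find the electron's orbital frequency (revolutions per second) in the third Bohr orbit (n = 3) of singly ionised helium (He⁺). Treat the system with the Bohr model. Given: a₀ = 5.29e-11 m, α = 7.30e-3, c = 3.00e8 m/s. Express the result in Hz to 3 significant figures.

9.76e14 Hz

r = n²a₀/Z = 2.38e-10 m, v = Zαc/n = 1.46e6 m/s
f = v/(2πr) = 9.76e14 Hz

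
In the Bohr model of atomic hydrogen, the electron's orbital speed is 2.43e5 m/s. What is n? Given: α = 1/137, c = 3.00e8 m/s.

9

v_n = Zαc/n ⇒ n = Zαc/v = 1 × 0.00730 × 3.00e8 / 2.43e5 ≈ 9.01
n = 9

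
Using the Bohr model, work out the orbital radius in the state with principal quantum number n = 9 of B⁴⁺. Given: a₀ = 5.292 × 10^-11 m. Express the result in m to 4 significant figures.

8.573 × 10^-10 m

r_n = n²a₀/Z = 9² × 5.292 × 10^-11 / 5
    = 81 × 5.292 × 10^-11 / 5 = 8.573 × 10^-10 m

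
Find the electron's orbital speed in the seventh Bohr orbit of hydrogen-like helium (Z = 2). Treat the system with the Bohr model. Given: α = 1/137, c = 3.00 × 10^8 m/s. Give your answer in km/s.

v_n = Zαc/n = 2 × 0.00730 × 3.00 × 10^8 / 7
    = 626 km/s

626 km/s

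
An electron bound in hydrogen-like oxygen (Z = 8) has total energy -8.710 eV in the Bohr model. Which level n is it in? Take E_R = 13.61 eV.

10

E_n = −E_R Z²/n² ⇒ n² = E_R Z²/(−E_n) = 13.61 × 8² / 8.710 ≈ 100.00
n = 10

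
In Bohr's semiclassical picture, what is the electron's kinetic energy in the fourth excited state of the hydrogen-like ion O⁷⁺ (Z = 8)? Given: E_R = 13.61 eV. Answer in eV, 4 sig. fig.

34.84 eV

For a Coulomb orbit the virial theorem gives K = −E_n.
E_n = −E_R·Z²/n², so K = E_R·Z²/n² = 13.61 × 8²/5² = 34.84 eV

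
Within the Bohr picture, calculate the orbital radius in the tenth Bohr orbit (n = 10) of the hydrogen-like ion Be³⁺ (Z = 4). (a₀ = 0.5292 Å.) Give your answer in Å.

r_n = n²a₀/Z = 10² × 0.5292 / 4
    = 100 × 0.5292 / 4 = 13.23 Å

13.23 Å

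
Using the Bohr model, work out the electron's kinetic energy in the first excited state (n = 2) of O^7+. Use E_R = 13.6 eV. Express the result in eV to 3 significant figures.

218 eV

For a Coulomb orbit the virial theorem gives K = −E_n.
E_n = −E_R·Z²/n², so K = E_R·Z²/n² = 13.6 × 8²/2² = 218 eV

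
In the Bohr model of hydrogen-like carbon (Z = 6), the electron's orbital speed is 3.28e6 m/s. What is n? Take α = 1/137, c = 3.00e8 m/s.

4

v_n = Zαc/n ⇒ n = Zαc/v = 6 × 0.00730 × 3.00e8 / 3.28e6 ≈ 4.01
n = 4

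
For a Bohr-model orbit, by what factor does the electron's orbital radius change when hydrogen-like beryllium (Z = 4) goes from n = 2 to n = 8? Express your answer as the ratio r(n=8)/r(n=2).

r ∝ Z^-1 · n^2; with Z fixed, r ∝ n^2.
r(n=8)/r(n=2) = (8/2)^2 = 16

16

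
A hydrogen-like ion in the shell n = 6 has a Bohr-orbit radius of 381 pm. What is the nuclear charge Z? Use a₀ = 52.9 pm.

r_n = n²a₀/Z ⇒ Z = n²a₀/r = 6² × 52.9 / 381 ≈ 5.00
Z = 5

5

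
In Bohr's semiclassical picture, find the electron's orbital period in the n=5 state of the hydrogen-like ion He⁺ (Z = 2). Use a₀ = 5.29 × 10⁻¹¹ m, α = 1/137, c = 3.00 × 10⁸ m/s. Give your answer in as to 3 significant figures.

r = n²a₀/Z = 5²·5.29 × 10⁻¹¹/2 = 6.61 × 10⁻¹⁰ m
v = Zαc/n = 2·0.00730·3.00 × 10⁸/5 = 8.76 × 10⁵ m/s
T = 2πr/v = 4.74 × 10⁻¹⁵ s = 4740 as

4740 as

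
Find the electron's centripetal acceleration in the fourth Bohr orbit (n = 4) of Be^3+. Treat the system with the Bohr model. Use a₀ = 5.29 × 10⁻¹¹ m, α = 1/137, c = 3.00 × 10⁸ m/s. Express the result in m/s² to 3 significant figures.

r = n²a₀/Z = 2.12 × 10⁻¹⁰ m, v = Zαc/n = 2.19 × 10⁶ m/s
a = v²/r = (2.19 × 10⁶)² / 2.12 × 10⁻¹⁰ = 2.27 × 10²² m/s²

2.27 × 10²² m/s²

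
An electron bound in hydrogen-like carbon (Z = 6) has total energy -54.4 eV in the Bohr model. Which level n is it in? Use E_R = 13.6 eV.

E_n = −E_R Z²/n² ⇒ n² = E_R Z²/(−E_n) = 13.6 × 6² / 54.4 ≈ 9.00
n = 3

3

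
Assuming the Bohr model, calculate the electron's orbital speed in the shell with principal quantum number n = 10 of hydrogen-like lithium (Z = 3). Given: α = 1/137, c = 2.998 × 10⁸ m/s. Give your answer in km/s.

v_n = Zαc/n = 3 × 0.007299 × 2.998 × 10⁸ / 10
    = 656.5 km/s

656.5 km/s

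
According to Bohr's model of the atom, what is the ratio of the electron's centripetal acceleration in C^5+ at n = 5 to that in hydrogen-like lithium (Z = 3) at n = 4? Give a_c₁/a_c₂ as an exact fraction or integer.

a_c ∝ Z^3 · n^-4
a_c₁/a_c₂ = (6/3)^3 · (5/4)^-4 = 2048/625

2048/625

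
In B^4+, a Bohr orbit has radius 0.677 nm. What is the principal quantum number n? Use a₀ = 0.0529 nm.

r_n = n²a₀/Z ⇒ n² = rZ/a₀ = 0.677 × 5 / 0.0529 ≈ 63.99
n = 8

8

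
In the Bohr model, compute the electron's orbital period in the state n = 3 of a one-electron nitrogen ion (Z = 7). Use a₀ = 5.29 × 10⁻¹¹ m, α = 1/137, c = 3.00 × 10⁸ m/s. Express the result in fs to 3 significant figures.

0.0836 fs

r = n²a₀/Z = 3²·5.29 × 10⁻¹¹/7 = 6.80 × 10⁻¹¹ m
v = Zαc/n = 7·0.00730·3.00 × 10⁸/3 = 5.11 × 10⁶ m/s
T = 2πr/v = 8.36 × 10⁻¹⁷ s = 0.0836 fs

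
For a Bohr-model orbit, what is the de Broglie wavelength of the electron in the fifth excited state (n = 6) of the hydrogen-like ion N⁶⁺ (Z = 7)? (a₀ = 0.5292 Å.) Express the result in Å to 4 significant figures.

The Bohr quantisation condition is nλ = 2πr_n.
r_n = n²a₀/Z = 2.722 Å
λ = 2πr_n/n = 2π·2.722/6 = 2.850 Å

2.850 Å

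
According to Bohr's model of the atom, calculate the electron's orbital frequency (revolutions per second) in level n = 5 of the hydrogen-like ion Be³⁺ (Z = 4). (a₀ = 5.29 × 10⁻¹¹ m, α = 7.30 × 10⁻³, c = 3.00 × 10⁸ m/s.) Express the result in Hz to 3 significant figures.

8.43 × 10¹⁴ Hz

r = n²a₀/Z = 3.31 × 10⁻¹⁰ m, v = Zαc/n = 1.75 × 10⁶ m/s
f = v/(2πr) = 8.43 × 10¹⁴ Hz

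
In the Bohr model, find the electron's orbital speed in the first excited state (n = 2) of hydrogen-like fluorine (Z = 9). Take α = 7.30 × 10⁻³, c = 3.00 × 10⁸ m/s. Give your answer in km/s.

9860 km/s

v_n = Zαc/n = 9 × 0.00730 × 3.00 × 10⁸ / 2
    = 9860 km/s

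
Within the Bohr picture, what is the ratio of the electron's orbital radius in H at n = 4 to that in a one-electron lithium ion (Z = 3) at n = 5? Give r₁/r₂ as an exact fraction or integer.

r ∝ Z^-1 · n^2
r₁/r₂ = (1/3)^-1 · (4/5)^2 = 48/25

48/25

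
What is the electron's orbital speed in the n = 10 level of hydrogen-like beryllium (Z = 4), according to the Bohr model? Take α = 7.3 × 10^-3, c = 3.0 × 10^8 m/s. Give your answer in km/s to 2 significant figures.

880 km/s

v_n = Zαc/n = 4 × 0.0073 × 3.0 × 10^8 / 10
    = 880 km/s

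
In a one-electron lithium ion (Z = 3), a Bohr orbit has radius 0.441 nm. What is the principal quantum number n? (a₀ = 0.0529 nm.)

5

r_n = n²a₀/Z ⇒ n² = rZ/a₀ = 0.441 × 3 / 0.0529 ≈ 25.01
n = 5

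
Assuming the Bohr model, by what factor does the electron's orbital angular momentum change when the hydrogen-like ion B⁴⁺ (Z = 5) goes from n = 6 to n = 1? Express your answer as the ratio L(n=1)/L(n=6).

L = nℏ depends only on n, so L ∝ n.
L(n=1)/L(n=6) = (1/6)^1 = 1/6

1/6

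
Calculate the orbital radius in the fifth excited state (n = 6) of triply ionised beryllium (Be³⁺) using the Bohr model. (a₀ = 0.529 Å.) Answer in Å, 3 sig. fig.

4.76 Å

r_n = n²a₀/Z = 6² × 0.529 / 4
    = 36 × 0.529 / 4 = 4.76 Å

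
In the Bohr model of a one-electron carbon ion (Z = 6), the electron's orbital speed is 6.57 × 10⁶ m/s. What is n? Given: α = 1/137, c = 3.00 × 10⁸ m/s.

v_n = Zαc/n ⇒ n = Zαc/v = 6 × 0.00730 × 3.00 × 10⁸ / 6.57 × 10⁶ ≈ 2.00
n = 2

2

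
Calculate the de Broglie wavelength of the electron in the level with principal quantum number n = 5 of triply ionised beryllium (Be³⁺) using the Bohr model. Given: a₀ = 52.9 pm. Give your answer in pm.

The Bohr quantisation condition is nλ = 2πr_n.
r_n = n²a₀/Z = 331 pm
λ = 2πr_n/n = 2π·331/5 = 415 pm

415 pm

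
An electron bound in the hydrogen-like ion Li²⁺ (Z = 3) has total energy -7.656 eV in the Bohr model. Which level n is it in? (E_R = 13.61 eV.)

4

E_n = −E_R Z²/n² ⇒ n² = E_R Z²/(−E_n) = 13.61 × 3² / 7.656 ≈ 16.00
n = 4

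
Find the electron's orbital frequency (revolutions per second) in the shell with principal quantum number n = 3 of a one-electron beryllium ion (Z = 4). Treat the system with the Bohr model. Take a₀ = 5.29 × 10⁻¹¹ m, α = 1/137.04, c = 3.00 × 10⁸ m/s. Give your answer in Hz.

3.90 × 10¹⁵ Hz

r = n²a₀/Z = 1.19 × 10⁻¹⁰ m, v = Zαc/n = 2.92 × 10⁶ m/s
f = v/(2πr) = 3.90 × 10¹⁵ Hz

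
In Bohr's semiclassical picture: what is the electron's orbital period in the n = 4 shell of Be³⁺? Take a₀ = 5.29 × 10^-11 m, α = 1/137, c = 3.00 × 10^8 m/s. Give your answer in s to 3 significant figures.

r = n²a₀/Z = 4²·5.29 × 10^-11/4 = 2.12 × 10^-10 m
v = Zαc/n = 4·0.00730·3.00 × 10^8/4 = 2.19 × 10^6 m/s
T = 2πr/v = 6.07 × 10^-16 s

6.07 × 10^-16 s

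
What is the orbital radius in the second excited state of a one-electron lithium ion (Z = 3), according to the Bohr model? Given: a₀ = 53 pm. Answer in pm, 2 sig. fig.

r_n = n²a₀/Z = 3² × 53 / 3
    = 9 × 53 / 3 = 160 pm

160 pm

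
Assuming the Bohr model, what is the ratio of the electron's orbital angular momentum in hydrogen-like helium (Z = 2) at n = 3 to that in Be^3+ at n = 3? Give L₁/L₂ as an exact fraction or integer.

1

L = nℏ is independent of Z.
L₁/L₂ = n₁/n₂ = 3/3 = 1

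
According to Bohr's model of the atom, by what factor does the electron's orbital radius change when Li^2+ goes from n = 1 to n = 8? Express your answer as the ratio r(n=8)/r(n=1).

r ∝ Z^-1 · n^2; with Z fixed, r ∝ n^2.
r(n=8)/r(n=1) = (8/1)^2 = 64

64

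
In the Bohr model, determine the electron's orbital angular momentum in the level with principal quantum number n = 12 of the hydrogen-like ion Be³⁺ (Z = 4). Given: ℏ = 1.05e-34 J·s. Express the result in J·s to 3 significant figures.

L_n = nℏ = 12 × 1.05e-34 = 1.26e-33 J·s

1.26e-33 J·s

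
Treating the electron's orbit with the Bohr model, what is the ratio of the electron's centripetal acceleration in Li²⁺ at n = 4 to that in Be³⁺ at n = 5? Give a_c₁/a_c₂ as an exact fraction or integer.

16875/16384

a_c ∝ Z^3 · n^-4
a_c₁/a_c₂ = (3/4)^3 · (4/5)^-4 = 16875/16384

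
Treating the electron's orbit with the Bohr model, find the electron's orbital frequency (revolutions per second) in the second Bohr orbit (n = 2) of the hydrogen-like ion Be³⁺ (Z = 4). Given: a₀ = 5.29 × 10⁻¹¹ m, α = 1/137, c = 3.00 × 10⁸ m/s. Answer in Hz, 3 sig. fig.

1.32 × 10¹⁶ Hz

r = n²a₀/Z = 5.29 × 10⁻¹¹ m, v = Zαc/n = 4.38 × 10⁶ m/s
f = v/(2πr) = 1.32 × 10¹⁶ Hz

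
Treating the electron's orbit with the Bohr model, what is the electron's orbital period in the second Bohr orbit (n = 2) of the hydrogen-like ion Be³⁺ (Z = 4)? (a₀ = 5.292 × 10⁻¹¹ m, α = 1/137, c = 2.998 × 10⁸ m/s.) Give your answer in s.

7.597 × 10⁻¹⁷ s

r = n²a₀/Z = 2²·5.292 × 10⁻¹¹/4 = 5.292 × 10⁻¹¹ m
v = Zαc/n = 4·0.007299·2.998 × 10⁸/2 = 4.377 × 10⁶ m/s
T = 2πr/v = 7.597 × 10⁻¹⁷ s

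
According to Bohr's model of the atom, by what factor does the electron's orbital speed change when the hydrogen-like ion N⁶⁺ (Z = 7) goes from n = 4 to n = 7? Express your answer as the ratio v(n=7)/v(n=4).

v ∝ Z^1 · n^-1; with Z fixed, v ∝ n^-1.
v(n=7)/v(n=4) = (7/4)^-1 = 4/7

4/7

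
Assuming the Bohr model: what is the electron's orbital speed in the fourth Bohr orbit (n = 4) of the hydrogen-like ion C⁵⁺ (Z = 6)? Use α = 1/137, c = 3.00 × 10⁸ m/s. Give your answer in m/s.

3.28 × 10⁶ m/s

v_n = Zαc/n = 6 × 0.00730 × 3.00 × 10⁸ / 4
    = 3.28 × 10⁶ m/s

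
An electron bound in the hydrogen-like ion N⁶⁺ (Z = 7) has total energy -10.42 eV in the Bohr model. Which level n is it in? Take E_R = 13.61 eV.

8

E_n = −E_R Z²/n² ⇒ n² = E_R Z²/(−E_n) = 13.61 × 7² / 10.42 ≈ 64.00
n = 8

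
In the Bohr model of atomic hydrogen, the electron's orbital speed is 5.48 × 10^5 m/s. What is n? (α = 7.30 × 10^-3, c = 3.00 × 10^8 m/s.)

4

v_n = Zαc/n ⇒ n = Zαc/v = 1 × 0.00730 × 3.00 × 10^8 / 5.48 × 10^5 ≈ 4.00
n = 4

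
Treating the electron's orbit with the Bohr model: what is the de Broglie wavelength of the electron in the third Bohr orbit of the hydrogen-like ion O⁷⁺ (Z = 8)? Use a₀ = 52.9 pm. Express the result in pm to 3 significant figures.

125 pm

The Bohr quantisation condition is nλ = 2πr_n.
r_n = n²a₀/Z = 59.5 pm
λ = 2πr_n/n = 2π·59.5/3 = 125 pm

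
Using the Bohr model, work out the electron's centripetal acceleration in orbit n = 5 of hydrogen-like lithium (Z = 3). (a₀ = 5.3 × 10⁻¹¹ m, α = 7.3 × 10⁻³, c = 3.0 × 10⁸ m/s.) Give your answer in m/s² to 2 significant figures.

3.9 × 10²¹ m/s²

r = n²a₀/Z = 4.4 × 10⁻¹⁰ m, v = Zαc/n = 1.3 × 10⁶ m/s
a = v²/r = (1.3 × 10⁶)² / 4.4 × 10⁻¹⁰ = 3.9 × 10²¹ m/s²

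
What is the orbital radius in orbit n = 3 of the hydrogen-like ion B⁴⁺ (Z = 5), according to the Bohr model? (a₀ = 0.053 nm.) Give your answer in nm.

0.095 nm

r_n = n²a₀/Z = 3² × 0.053 / 5
    = 9 × 0.053 / 5 = 0.095 nm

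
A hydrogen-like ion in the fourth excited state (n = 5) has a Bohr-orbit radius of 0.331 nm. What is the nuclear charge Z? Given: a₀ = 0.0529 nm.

r_n = n²a₀/Z ⇒ Z = n²a₀/r = 5² × 0.0529 / 0.331 ≈ 4.00
Z = 4

4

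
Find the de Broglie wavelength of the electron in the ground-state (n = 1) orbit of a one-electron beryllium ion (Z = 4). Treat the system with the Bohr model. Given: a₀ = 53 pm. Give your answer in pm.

The Bohr quantisation condition is nλ = 2πr_n.
r_n = n²a₀/Z = 13 pm
λ = 2πr_n/n = 2π·13/1 = 83 pm

83 pm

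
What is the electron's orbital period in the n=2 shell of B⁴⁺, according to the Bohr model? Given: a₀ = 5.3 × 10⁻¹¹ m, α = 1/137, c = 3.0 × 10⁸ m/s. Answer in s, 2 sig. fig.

4.9 × 10⁻¹⁷ s

r = n²a₀/Z = 2²·5.3 × 10⁻¹¹/5 = 4.2 × 10⁻¹¹ m
v = Zαc/n = 5·0.0073·3.0 × 10⁸/2 = 5.5 × 10⁶ m/s
T = 2πr/v = 4.9 × 10⁻¹⁷ s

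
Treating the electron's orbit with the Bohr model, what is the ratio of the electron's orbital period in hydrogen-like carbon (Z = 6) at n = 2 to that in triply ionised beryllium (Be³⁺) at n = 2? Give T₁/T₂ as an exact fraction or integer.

T ∝ Z^-2 · n^3
T₁/T₂ = (6/4)^-2 · (2/2)^3 = 4/9

4/9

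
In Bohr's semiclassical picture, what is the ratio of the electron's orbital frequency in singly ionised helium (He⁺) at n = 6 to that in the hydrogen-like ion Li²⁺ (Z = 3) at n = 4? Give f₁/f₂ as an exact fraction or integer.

f ∝ Z^2 · n^-3
f₁/f₂ = (2/3)^2 · (6/4)^-3 = 32/243

32/243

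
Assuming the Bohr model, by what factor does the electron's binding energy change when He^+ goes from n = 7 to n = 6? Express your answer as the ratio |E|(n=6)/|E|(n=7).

|E| ∝ Z^2 · n^-2; with Z fixed, |E| ∝ n^-2.
|E|(n=6)/|E|(n=7) = (6/7)^-2 = 49/36

49/36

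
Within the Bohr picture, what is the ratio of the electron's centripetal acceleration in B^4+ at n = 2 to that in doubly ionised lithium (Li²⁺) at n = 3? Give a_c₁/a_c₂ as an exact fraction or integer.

375/16

a_c ∝ Z^3 · n^-4
a_c₁/a_c₂ = (5/3)^3 · (2/3)^-4 = 375/16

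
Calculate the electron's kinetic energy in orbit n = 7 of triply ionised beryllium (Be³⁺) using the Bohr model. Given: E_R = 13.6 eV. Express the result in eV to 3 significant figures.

For a Coulomb orbit the virial theorem gives K = −E_n.
E_n = −E_R·Z²/n², so K = E_R·Z²/n² = 13.6 × 4²/7² = 4.44 eV

4.44 eV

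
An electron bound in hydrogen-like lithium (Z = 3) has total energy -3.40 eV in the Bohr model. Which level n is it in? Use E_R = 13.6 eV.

E_n = −E_R Z²/n² ⇒ n² = E_R Z²/(−E_n) = 13.6 × 3² / 3.40 ≈ 36.00
n = 6

6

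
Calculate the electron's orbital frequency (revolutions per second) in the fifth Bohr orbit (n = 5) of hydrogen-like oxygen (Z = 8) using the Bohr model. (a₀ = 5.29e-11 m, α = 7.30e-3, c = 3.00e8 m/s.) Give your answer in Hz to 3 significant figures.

3.37e15 Hz

r = n²a₀/Z = 1.65e-10 m, v = Zαc/n = 3.50e6 m/s
f = v/(2πr) = 3.37e15 Hz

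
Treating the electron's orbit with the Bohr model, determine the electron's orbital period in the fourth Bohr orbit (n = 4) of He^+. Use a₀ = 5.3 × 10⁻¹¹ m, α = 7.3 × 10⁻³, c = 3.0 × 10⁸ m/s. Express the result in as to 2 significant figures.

2400 as

r = n²a₀/Z = 4²·5.3 × 10⁻¹¹/2 = 4.2 × 10⁻¹⁰ m
v = Zαc/n = 2·0.0073·3.0 × 10⁸/4 = 1.1 × 10⁶ m/s
T = 2πr/v = 2.4 × 10⁻¹⁵ s = 2400 as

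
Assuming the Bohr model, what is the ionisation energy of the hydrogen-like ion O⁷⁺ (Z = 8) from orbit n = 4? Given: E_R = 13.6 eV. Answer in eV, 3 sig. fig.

54.4 eV

E_n = −E_R·Z²/n² = −13.6 × 8²/4² eV = -54.4 eV
Ionisation energy = −E_n = 54.4 eV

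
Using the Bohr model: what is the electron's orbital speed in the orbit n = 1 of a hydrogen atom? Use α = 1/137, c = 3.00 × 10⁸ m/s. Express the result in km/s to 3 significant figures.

v_n = Zαc/n = 1 × 0.00730 × 3.00 × 10⁸ / 1
    = 2190 km/s

2190 km/s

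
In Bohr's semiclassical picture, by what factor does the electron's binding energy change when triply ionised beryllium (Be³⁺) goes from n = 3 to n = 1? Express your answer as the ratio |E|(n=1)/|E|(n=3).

9

|E| ∝ Z^2 · n^-2; with Z fixed, |E| ∝ n^-2.
|E|(n=1)/|E|(n=3) = (1/3)^-2 = 9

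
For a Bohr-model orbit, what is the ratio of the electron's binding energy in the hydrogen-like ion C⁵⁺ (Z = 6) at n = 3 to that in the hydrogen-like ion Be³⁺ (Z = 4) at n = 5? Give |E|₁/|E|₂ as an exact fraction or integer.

|E| ∝ Z^2 · n^-2
|E|₁/|E|₂ = (6/4)^2 · (3/5)^-2 = 25/4

25/4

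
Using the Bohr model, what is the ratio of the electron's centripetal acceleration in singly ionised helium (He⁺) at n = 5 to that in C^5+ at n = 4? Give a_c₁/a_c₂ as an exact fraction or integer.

a_c ∝ Z^3 · n^-4
a_c₁/a_c₂ = (2/6)^3 · (5/4)^-4 = 256/16875

256/16875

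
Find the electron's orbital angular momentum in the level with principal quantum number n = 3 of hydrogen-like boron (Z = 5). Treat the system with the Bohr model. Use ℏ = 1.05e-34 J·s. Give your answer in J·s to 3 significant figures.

3.15e-34 J·s

L_n = nℏ = 3 × 1.05e-34 = 3.15e-34 J·s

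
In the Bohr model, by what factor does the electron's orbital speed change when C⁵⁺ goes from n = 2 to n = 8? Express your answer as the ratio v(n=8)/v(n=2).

v ∝ Z^1 · n^-1; with Z fixed, v ∝ n^-1.
v(n=8)/v(n=2) = (8/2)^-1 = 1/4

1/4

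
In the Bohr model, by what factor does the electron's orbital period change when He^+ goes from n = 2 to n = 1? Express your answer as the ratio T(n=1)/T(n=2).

1/8

T ∝ Z^-2 · n^3; with Z fixed, T ∝ n^3.
T(n=1)/T(n=2) = (1/2)^3 = 1/8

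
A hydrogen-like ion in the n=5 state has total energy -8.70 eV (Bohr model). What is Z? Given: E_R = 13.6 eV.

4

E_n = −E_R Z²/n² ⇒ Z² = −E_n n²/E_R = 8.70 × 5² / 13.6 ≈ 15.99
Z = 4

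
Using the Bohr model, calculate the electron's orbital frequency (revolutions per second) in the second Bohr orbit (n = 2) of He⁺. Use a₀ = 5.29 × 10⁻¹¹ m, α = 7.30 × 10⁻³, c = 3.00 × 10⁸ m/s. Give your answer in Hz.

r = n²a₀/Z = 1.06 × 10⁻¹⁰ m, v = Zαc/n = 2.19 × 10⁶ m/s
f = v/(2πr) = 3.29 × 10¹⁵ Hz

3.29 × 10¹⁵ Hz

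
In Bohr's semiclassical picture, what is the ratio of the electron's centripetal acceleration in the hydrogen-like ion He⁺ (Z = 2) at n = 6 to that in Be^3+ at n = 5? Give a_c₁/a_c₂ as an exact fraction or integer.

a_c ∝ Z^3 · n^-4
a_c₁/a_c₂ = (2/4)^3 · (6/5)^-4 = 625/10368

625/10368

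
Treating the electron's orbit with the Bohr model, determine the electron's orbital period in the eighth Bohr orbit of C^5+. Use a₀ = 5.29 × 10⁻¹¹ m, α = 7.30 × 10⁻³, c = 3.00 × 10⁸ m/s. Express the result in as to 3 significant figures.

r = n²a₀/Z = 8²·5.29 × 10⁻¹¹/6 = 5.64 × 10⁻¹⁰ m
v = Zαc/n = 6·0.00730·3.00 × 10⁸/8 = 1.64 × 10⁶ m/s
T = 2πr/v = 2.16 × 10⁻¹⁵ s = 2160 as

2160 as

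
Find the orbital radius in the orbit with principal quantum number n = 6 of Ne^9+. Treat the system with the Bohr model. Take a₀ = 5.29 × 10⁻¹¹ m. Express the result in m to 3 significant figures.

r_n = n²a₀/Z = 6² × 5.29 × 10⁻¹¹ / 10
    = 36 × 5.29 × 10⁻¹¹ / 10 = 1.90 × 10⁻¹⁰ m

1.90 × 10⁻¹⁰ m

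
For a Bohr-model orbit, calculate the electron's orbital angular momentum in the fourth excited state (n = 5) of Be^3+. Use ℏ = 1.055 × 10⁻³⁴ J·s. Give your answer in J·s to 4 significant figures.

5.275 × 10⁻³⁴ J·s

L_n = nℏ = 5 × 1.055 × 10⁻³⁴ = 5.275 × 10⁻³⁴ J·s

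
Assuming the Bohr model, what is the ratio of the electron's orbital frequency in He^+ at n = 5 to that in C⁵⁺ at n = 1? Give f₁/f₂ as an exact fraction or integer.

1/1125

f ∝ Z^2 · n^-3
f₁/f₂ = (2/6)^2 · (5/1)^-3 = 1/1125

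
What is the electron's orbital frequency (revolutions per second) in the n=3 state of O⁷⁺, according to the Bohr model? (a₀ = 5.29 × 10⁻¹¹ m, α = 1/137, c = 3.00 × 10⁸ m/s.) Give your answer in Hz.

r = n²a₀/Z = 5.95 × 10⁻¹¹ m, v = Zαc/n = 5.84 × 10⁶ m/s
f = v/(2πr) = 1.56 × 10¹⁶ Hz

1.56 × 10¹⁶ Hz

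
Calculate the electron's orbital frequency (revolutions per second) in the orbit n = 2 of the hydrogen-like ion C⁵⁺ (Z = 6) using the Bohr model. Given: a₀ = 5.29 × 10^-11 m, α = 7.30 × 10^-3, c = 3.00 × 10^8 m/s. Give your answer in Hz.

2.96 × 10^16 Hz

r = n²a₀/Z = 3.53 × 10^-11 m, v = Zαc/n = 6.57 × 10^6 m/s
f = v/(2πr) = 2.96 × 10^16 Hz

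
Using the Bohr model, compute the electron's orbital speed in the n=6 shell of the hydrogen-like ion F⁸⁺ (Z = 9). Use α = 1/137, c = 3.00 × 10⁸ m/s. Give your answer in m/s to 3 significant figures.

v_n = Zαc/n = 9 × 0.00730 × 3.00 × 10⁸ / 6
    = 3.28 × 10⁶ m/s

3.28 × 10⁶ m/s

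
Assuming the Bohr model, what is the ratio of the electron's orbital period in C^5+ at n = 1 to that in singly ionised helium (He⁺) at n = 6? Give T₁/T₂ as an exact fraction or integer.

T ∝ Z^-2 · n^3
T₁/T₂ = (6/2)^-2 · (1/6)^3 = 1/1944

1/1944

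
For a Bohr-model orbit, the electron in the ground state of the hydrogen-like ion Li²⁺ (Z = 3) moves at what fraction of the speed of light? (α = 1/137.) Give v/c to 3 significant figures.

v_n = Zαc/n, so v/c = Zα/n = 3 × 0.00730 / 1 = 0.0219

0.0219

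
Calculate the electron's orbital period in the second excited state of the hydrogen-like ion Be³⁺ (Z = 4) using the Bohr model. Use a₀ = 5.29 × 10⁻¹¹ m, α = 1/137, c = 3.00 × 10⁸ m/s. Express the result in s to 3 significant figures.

r = n²a₀/Z = 3²·5.29 × 10⁻¹¹/4 = 1.19 × 10⁻¹⁰ m
v = Zαc/n = 4·0.00730·3.00 × 10⁸/3 = 2.92 × 10⁶ m/s
T = 2πr/v = 2.56 × 10⁻¹⁶ s

2.56 × 10⁻¹⁶ s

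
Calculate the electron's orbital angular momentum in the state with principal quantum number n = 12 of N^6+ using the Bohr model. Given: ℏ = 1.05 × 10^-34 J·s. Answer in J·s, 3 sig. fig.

1.26 × 10^-33 J·s

L_n = nℏ = 12 × 1.05 × 10^-34 = 1.26 × 10^-33 J·s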